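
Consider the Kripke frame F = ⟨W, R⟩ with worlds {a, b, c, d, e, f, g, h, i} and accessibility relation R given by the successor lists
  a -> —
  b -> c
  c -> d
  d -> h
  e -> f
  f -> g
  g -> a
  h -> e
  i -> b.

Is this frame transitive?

No

Transitive: no — b R c and c R d, but not b R d.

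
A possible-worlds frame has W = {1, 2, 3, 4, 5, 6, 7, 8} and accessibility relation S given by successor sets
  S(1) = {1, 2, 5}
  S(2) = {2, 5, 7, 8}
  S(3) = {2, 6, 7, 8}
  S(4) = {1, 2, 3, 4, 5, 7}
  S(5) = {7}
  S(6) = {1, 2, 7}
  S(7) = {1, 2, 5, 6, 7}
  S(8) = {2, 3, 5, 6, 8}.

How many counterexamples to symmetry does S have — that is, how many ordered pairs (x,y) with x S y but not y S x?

16

Enumerating: (1,2), (1,5), (2,5), (3,2), (3,6), (3,7), (4,1), (4,2), (4,3), (4,5), (4,7), (6,1), (6,2), (7,1), (8,5), (8,6).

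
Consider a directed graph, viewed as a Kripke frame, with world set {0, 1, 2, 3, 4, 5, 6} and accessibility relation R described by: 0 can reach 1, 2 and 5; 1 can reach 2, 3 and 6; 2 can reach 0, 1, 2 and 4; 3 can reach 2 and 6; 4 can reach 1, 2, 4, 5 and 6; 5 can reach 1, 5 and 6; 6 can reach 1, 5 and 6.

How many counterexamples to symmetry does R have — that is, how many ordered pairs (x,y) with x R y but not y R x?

Enumerating: (0,1), (0,5), (1,3), (3,2), (3,6), (4,1), (4,5), (4,6), (5,1).

9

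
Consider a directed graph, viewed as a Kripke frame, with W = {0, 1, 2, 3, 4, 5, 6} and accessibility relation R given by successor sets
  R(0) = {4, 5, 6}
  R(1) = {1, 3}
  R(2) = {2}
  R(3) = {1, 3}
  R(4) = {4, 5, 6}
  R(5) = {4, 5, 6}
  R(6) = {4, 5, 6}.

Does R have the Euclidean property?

Yes

Euclidean: yes — any two successors of a common world are R-related.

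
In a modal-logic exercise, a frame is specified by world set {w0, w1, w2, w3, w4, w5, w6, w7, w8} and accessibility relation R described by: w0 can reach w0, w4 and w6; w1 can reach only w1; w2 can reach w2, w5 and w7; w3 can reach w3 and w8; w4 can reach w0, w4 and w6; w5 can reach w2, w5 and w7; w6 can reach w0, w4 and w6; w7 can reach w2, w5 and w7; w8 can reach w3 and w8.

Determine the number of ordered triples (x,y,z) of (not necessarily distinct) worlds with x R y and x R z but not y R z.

0

R is Euclidean; there are no such tuples.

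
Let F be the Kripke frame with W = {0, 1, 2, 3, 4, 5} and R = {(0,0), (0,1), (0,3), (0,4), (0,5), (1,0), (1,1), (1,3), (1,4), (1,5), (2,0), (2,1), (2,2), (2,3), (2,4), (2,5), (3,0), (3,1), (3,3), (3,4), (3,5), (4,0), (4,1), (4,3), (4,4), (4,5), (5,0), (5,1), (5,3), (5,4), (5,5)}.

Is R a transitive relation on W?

Transitive: yes — every two-step R-path is closed by a direct edge.

Yes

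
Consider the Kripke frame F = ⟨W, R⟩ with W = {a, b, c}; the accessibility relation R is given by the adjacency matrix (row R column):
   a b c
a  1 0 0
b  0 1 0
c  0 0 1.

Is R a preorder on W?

Reflexive: yes — every world is R-related to itself.
Transitive: yes — every two-step R-path is closed by a direct edge.
So R is a preorder.

Yes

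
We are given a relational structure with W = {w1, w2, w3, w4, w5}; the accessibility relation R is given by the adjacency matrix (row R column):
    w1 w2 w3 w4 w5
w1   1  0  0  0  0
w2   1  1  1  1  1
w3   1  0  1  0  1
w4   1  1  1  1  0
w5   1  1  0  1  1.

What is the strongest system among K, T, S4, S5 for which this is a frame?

Reflexive (axiom T): yes — every world is R-related to itself.
Transitive (axiom 4): no — w3 R w5 and w5 R w2, but not w3 R w2.
Euclidean (axiom 5): no — w2 R w1 and w2 R w3, but not w1 R w3.
So F validates K, T; S4 would additionally require R to be transitive. The strongest is T.

T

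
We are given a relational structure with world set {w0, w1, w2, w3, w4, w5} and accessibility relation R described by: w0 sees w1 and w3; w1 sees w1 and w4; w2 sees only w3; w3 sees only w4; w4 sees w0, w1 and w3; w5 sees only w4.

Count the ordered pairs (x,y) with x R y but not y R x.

5

Enumerating: (w0,w1), (w0,w3), (w2,w3), (w4,w0), (w5,w4).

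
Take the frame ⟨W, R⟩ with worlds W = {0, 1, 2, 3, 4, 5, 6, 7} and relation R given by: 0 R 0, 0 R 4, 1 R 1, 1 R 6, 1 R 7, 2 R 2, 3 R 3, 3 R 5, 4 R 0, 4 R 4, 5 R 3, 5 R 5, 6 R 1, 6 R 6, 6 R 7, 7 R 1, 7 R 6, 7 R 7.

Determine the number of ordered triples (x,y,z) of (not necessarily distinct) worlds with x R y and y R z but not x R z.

0

R is transitive; there are no such tuples.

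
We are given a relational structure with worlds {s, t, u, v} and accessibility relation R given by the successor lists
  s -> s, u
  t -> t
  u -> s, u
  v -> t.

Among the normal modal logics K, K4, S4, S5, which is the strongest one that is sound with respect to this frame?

K4

Transitive (axiom 4): yes — every two-step R-path is closed by a direct edge.
Reflexive (axiom T): no — v is not related to itself.
Euclidean (axiom 5): yes — any two successors of a common world are R-related.
So F validates K, K4; S4 would additionally require R to be reflexive. The strongest is K4.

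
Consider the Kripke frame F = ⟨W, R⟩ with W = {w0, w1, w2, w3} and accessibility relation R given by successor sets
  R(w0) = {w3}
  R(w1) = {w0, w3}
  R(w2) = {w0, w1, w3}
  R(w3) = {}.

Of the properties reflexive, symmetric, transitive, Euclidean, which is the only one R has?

transitive

Reflexive: no — w0 is not related to itself.
Symmetric: no — w0 R w3 but not w3 R w0.
Transitive: yes — every two-step R-path is closed by a direct edge.
Euclidean: no — w1 R w3 and w1 R w0, but not w3 R w0.
Only transitive holds.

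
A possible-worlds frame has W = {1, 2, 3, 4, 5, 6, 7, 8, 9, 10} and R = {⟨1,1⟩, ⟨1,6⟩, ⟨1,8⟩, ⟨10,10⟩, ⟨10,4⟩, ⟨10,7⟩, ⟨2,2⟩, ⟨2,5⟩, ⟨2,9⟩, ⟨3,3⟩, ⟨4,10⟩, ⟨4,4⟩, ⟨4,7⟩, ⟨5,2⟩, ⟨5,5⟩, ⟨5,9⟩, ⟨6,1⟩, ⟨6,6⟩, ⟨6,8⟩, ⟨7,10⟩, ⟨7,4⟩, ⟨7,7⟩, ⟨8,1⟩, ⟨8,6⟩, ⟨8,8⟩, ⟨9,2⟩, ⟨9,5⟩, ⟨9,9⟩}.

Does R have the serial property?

Yes

Serial: yes — every world has a successor (e.g. 1 R 1).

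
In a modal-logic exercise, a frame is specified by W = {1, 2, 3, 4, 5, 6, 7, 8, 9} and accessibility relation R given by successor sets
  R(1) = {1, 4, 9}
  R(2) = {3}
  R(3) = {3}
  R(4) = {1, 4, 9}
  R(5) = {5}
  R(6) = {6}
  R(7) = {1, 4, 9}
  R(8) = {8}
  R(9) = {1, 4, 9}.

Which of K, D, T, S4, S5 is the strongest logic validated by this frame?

D

Serial (axiom D): yes — every world has a successor (e.g. 1 R 1).
Reflexive (axiom T): no — 2 is not related to itself.
Transitive (axiom 4): yes — every two-step R-path is closed by a direct edge.
Euclidean (axiom 5): yes — any two successors of a common world are R-related.
So F validates K, D; T would additionally require R to be reflexive. The strongest is D.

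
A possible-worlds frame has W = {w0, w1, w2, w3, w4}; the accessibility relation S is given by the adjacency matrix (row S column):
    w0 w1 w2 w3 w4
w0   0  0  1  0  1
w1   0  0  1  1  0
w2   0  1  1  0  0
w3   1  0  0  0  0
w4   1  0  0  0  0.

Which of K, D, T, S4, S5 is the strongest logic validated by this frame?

Serial (axiom D): yes — every world has a successor (e.g. w0 S w2).
Reflexive (axiom T): no — w0 is not related to itself.
Transitive (axiom 4): no — w0 S w2 and w2 S w1, but not w0 S w1.
Euclidean (axiom 5): no — w0 S w2 and w0 S w4, but not w2 S w4.
So F validates K, D; T would additionally require S to be reflexive. The strongest is D.

D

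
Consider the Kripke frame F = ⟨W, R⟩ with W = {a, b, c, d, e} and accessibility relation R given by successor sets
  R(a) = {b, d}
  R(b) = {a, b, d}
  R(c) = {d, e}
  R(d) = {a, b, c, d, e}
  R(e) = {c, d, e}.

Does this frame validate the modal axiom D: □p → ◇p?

The schema D characterises exactly the serial frames.
Serial: yes — every world has a successor (e.g. a R b).

Yes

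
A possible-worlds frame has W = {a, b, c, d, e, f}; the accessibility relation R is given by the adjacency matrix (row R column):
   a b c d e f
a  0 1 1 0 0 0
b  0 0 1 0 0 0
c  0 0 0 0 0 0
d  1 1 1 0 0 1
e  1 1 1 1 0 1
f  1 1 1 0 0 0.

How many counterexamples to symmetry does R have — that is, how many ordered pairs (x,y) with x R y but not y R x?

15

Enumerating: (a,b), (a,c), (b,c), (d,a), (d,b), (d,c), (d,f), (e,a), (e,b), (e,c), (e,d), (e,f), (f,a), (f,b), (f,c).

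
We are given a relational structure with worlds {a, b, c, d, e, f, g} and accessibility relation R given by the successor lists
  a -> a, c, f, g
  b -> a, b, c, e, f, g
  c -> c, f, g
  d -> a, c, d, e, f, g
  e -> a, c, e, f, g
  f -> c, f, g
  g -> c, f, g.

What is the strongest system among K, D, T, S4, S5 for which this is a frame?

S4

Serial (axiom D): yes — every world has a successor (e.g. a R a).
Reflexive (axiom T): yes — every world is R-related to itself.
Transitive (axiom 4): yes — every two-step R-path is closed by a direct edge.
Euclidean (axiom 5): no — b R a and b R e, but not a R e.
So F validates K, D, T, S4; S5 would additionally require R to be Euclidean. The strongest is S4.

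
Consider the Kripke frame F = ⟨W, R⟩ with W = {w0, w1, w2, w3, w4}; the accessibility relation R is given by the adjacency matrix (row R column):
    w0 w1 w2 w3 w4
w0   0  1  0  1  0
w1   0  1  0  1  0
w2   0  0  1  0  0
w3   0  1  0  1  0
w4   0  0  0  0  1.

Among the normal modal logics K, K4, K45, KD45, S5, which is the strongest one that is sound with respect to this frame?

KD45

Transitive (axiom 4): yes — every two-step R-path is closed by a direct edge.
Euclidean (axiom 5): yes — any two successors of a common world are R-related.
Serial (axiom D): yes — every world has a successor (e.g. w0 R w1).
Reflexive (axiom T): no — w0 is not related to itself.
So F validates K, K4, K45, KD45; S5 would additionally require R to be reflexive. The strongest is KD45.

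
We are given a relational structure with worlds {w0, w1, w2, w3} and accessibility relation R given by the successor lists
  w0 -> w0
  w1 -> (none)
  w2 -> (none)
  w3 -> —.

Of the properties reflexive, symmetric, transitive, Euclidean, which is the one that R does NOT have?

reflexive

Reflexive: no — w1 is not related to itself.
Symmetric: yes — every pair in R has its reverse in R.
Transitive: yes — every two-step R-path is closed by a direct edge.
Euclidean: yes — any two successors of a common world are R-related.
Only reflexive fails.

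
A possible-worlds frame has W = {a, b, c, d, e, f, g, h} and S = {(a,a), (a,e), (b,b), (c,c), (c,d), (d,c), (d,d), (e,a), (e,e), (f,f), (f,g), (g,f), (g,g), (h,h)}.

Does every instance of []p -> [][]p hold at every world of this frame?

Yes

Axiom 4 corresponds to the accessibility relation being transitive.
Transitive: yes — every two-step S-path is closed by a direct edge.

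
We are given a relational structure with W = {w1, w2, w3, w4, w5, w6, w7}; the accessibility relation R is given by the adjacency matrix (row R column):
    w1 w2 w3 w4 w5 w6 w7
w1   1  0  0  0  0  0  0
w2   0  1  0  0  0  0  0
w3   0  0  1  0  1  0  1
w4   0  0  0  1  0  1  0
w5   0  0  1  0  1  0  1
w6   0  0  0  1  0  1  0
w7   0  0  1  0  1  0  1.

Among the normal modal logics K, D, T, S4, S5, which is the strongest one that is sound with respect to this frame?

Serial (axiom D): yes — every world has a successor (e.g. w1 R w1).
Reflexive (axiom T): yes — every world is R-related to itself.
Transitive (axiom 4): yes — every two-step R-path is closed by a direct edge.
Euclidean (axiom 5): yes — any two successors of a common world are R-related.
So F validates K, D, T, S4, S5. The strongest is S5.

S5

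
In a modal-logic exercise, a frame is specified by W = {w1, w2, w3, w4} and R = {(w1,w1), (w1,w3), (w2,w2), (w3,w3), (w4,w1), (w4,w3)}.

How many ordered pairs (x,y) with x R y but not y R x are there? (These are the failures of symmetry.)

3

Enumerating: (w1,w3), (w4,w1), (w4,w3).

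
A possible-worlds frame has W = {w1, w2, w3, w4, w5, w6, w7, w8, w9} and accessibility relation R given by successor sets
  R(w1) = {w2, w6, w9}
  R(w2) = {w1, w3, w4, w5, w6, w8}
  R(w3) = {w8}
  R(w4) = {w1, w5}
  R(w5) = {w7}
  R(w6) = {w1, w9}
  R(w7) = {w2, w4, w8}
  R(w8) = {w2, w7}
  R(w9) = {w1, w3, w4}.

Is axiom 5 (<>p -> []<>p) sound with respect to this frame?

No

By correspondence theory, 5 is valid on a frame iff R is Euclidean.
Euclidean: no — w1 R w2 and w1 R w9, but not w2 R w9.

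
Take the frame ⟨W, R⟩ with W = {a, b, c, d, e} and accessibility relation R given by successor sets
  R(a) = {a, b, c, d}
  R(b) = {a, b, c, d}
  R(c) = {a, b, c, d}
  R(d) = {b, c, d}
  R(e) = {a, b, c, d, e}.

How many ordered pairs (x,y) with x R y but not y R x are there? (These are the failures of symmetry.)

5

Enumerating: (a,d), (e,a), (e,b), (e,c), (e,d).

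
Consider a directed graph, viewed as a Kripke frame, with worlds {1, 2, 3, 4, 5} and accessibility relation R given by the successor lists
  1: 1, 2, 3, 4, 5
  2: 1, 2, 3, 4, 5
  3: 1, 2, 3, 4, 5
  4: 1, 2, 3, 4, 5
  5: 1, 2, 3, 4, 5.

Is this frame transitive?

Transitive: yes — every two-step R-path is closed by a direct edge.

Yes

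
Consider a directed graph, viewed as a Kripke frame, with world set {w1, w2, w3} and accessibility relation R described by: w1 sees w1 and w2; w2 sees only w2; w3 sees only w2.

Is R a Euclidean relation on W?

No

Euclidean: no — w1 R w2 and w1 R w1, but not w2 R w1.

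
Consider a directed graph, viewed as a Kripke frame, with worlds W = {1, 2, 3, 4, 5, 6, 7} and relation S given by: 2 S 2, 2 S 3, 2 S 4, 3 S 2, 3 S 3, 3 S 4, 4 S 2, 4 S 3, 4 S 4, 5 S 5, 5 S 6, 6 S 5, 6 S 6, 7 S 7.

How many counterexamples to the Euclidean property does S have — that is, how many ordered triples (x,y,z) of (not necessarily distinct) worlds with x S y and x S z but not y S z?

0

S is Euclidean; there are no such tuples.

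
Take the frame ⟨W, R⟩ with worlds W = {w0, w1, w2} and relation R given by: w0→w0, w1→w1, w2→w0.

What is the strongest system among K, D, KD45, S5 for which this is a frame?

Serial (axiom D): yes — every world has a successor (e.g. w0 R w0).
Euclidean (axiom 5): yes — any two successors of a common world are R-related.
Transitive (axiom 4): yes — every two-step R-path is closed by a direct edge.
Reflexive (axiom T): no — w2 is not related to itself.
So F validates K, D, KD45; S5 would additionally require R to be reflexive. The strongest is KD45.

KD45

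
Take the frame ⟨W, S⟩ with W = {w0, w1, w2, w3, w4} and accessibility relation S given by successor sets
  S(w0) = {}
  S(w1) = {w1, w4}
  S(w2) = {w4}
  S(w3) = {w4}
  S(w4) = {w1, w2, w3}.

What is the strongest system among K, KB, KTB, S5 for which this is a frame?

Symmetric (axiom B): yes — every pair in S has its reverse in S.
Reflexive (axiom T): no — w0 is not related to itself.
Euclidean (axiom 5): no — w4 S w1 and w4 S w2, but not w1 S w2.
So F validates K, KB; KTB would additionally require S to be reflexive. The strongest is KB.

KB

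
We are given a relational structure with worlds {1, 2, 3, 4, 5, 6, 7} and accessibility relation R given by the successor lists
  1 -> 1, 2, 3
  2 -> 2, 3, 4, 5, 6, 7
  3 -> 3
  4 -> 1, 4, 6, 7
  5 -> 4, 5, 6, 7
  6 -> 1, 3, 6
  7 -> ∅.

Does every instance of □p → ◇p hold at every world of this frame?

No

The schema D characterises exactly the serial frames.
Serial: no — 7 has no R-successor.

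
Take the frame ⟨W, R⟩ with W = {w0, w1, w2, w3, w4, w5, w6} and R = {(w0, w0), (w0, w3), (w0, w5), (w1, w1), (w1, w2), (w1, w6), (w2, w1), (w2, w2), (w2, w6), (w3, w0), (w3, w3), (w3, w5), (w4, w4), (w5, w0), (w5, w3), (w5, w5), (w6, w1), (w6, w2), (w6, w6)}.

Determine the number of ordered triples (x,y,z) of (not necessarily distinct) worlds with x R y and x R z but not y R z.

0

R is Euclidean; there are no such tuples.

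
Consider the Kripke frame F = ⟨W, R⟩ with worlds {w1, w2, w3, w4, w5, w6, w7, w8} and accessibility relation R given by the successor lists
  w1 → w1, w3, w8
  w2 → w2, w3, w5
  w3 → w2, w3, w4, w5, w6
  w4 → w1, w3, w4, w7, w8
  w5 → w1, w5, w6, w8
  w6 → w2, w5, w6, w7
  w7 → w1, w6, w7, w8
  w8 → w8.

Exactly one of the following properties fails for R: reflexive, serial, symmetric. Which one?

Reflexive: yes — every world is R-related to itself.
Serial: yes — every world has a successor (e.g. w1 R w1).
Symmetric: no — w1 R w3 but not w3 R w1.
Only symmetric fails.

symmetric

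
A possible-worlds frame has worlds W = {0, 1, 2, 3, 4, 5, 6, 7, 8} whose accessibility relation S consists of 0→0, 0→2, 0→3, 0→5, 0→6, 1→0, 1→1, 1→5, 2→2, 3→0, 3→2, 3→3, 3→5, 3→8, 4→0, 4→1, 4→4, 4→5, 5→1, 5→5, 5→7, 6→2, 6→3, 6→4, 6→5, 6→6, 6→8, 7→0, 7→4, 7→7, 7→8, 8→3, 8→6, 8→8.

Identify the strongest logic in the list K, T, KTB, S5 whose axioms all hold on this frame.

T

Reflexive (axiom T): yes — every world is S-related to itself.
Symmetric (axiom B): no — 0 S 2 but not 2 S 0.
Euclidean (axiom 5): no — 0 S 2 and 0 S 3, but not 2 S 3.
So F validates K, T; KTB would additionally require S to be symmetric. The strongest is T.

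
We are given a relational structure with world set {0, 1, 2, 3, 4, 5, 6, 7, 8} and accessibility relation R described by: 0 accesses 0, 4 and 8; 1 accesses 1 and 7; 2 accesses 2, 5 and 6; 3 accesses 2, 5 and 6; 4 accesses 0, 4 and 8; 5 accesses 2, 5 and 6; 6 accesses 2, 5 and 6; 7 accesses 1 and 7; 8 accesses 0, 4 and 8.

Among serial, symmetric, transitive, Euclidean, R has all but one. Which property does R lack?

Serial: yes — every world has a successor (e.g. 0 R 0).
Symmetric: no — 3 R 2 but not 2 R 3.
Transitive: yes — every two-step R-path is closed by a direct edge.
Euclidean: yes — any two successors of a common world are R-related.
Only symmetric fails.

symmetric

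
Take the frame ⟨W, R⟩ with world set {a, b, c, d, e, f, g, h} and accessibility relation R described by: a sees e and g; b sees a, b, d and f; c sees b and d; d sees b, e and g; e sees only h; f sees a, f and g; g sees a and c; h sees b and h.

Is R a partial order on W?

Reflexive: no — a is not related to itself.
Transitive: no — a R e and e R h, but not a R h.
Antisymmetric: no — a R g and g R a with a ≠ g.
So R is not a partial order.

No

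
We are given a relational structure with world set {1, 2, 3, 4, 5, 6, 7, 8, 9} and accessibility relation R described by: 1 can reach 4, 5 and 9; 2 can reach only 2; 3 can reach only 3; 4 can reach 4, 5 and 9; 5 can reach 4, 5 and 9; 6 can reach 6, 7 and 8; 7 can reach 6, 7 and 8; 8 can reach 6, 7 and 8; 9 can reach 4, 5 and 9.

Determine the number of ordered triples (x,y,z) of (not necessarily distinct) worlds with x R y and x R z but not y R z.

R is Euclidean; there are no such tuples.

0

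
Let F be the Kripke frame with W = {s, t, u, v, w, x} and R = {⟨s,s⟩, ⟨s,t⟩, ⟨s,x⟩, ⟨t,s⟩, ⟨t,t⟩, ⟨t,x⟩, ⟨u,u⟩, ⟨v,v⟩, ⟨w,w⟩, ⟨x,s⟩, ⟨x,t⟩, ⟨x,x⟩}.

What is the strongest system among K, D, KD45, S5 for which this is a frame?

Serial (axiom D): yes — every world has a successor (e.g. s R s).
Euclidean (axiom 5): yes — any two successors of a common world are R-related.
Transitive (axiom 4): yes — every two-step R-path is closed by a direct edge.
Reflexive (axiom T): yes — every world is R-related to itself.
So F validates K, D, KD45, S5. The strongest is S5.

S5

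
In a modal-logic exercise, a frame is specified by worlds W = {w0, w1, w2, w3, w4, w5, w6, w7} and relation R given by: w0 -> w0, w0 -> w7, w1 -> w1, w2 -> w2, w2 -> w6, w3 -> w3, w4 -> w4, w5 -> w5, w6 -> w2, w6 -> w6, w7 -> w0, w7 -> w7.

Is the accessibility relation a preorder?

Yes

Reflexive: yes — every world is R-related to itself.
Transitive: yes — every two-step R-path is closed by a direct edge.
So R is a preorder.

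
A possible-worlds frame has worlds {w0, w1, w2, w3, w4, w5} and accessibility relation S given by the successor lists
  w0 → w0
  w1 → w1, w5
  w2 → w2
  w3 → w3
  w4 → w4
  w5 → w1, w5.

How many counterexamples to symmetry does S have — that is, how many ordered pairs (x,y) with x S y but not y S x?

0

S is symmetric; there are no such tuples.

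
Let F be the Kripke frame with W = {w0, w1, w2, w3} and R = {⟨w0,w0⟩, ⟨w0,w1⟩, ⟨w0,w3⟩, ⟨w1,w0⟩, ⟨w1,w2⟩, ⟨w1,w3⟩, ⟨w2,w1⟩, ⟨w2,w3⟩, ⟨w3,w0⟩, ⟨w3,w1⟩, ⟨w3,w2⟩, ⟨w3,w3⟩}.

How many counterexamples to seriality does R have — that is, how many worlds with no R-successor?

0

R is serial; there are no such worlds.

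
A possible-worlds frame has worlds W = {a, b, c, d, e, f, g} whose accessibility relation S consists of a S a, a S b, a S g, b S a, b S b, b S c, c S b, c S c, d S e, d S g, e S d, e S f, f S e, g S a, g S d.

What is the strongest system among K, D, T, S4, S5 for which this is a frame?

D

Serial (axiom D): yes — every world has a successor (e.g. a S a).
Reflexive (axiom T): no — d is not related to itself.
Transitive (axiom 4): no — a S b and b S c, but not a S c.
Euclidean (axiom 5): no — a S b and a S g, but not b S g.
So F validates K, D; T would additionally require S to be reflexive. The strongest is D.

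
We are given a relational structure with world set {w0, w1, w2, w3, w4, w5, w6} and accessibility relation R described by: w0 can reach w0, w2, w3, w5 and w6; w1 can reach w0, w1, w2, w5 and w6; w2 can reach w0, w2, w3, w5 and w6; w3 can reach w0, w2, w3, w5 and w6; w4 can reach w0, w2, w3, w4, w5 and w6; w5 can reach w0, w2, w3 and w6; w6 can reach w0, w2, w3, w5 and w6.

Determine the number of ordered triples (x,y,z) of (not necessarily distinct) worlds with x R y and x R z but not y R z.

Enumerating: (w0,w5,w5), (w1,w0,w1), (w1,w2,w1), (w1,w5,w1), (w1,w5,w5), (w1,w6,w1), (w2,w5,w5), (w3,w5,w5), (w4,w0,w4), (w4,w2,w4), (w4,w3,w4), (w4,w5,w4), (w4,w5,w5), (w4,w6,w4), (w6,w5,w5).

15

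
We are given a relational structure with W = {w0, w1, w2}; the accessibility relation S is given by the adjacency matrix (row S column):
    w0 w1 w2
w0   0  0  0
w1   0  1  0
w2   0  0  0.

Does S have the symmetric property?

Yes

Symmetric: yes — every pair in S has its reverse in S.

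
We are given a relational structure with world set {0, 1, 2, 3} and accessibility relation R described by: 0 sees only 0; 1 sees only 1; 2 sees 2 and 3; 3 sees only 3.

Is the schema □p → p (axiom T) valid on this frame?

Yes

Axiom T corresponds to the accessibility relation being reflexive.
Reflexive: yes — every world is R-related to itself.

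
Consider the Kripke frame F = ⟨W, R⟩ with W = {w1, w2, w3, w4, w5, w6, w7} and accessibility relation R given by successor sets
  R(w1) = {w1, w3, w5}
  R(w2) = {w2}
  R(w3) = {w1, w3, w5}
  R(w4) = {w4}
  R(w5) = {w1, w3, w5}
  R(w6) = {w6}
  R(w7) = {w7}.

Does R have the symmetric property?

Yes

Symmetric: yes — every pair in R has its reverse in R.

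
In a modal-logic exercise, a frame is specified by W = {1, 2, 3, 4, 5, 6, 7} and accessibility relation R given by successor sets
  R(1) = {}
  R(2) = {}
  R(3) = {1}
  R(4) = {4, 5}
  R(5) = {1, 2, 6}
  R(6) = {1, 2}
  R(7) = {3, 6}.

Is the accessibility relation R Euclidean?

Euclidean: no — 5 R 1 and 5 R 2, but not 1 R 2.

No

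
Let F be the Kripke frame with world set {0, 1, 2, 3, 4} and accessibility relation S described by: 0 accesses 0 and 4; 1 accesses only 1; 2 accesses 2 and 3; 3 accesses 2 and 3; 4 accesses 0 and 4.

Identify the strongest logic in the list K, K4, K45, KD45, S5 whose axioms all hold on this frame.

Transitive (axiom 4): yes — every two-step S-path is closed by a direct edge.
Euclidean (axiom 5): yes — any two successors of a common world are S-related.
Serial (axiom D): yes — every world has a successor (e.g. 0 S 0).
Reflexive (axiom T): yes — every world is S-related to itself.
So F validates K, K4, K45, KD45, S5. The strongest is S5.

S5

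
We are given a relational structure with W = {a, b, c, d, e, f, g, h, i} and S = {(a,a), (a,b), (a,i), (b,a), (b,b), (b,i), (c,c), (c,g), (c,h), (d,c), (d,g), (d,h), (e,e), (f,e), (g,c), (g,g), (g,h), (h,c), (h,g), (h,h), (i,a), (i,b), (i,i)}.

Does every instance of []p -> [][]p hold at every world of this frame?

Yes

By correspondence theory, 4 is valid on a frame iff S is transitive.
Transitive: yes — every two-step S-path is closed by a direct edge.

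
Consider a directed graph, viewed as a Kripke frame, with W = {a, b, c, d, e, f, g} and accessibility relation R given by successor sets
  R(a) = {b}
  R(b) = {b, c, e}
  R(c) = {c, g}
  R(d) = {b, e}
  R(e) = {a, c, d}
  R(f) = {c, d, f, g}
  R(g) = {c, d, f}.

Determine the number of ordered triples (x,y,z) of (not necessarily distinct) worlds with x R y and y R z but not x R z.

Enumerating: (a,b,c), (a,b,e), (b,c,g), (b,e,a), (b,e,d), (c,g,d), (c,g,f), (d,b,c), (d,e,a), (d,e,c), (d,e,d), (e,a,b), … and 9 more.
Total: 21.

21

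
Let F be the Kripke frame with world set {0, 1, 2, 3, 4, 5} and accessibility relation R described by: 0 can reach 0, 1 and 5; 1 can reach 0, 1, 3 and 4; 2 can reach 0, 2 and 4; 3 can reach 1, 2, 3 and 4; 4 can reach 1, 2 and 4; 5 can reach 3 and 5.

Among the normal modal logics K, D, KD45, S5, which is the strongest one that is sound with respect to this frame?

D

Serial (axiom D): yes — every world has a successor (e.g. 0 R 0).
Euclidean (axiom 5): no — 0 R 1 and 0 R 5, but not 1 R 5.
Transitive (axiom 4): no — 0 R 1 and 1 R 3, but not 0 R 3.
Reflexive (axiom T): yes — every world is R-related to itself.
So F validates K, D; KD45 would additionally require R to be Euclidean and transitive. The strongest is D.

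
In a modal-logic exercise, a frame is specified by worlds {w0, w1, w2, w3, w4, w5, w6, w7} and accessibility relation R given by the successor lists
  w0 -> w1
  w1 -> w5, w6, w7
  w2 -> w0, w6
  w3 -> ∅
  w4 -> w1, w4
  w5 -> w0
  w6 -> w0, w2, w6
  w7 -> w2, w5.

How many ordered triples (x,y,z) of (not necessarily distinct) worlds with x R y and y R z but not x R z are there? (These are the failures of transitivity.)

17

Enumerating: (w0,w1,w5), (w0,w1,w6), (w0,w1,w7), (w1,w5,w0), (w1,w6,w0), (w1,w6,w2), (w1,w7,w2), (w2,w0,w1), (w2,w6,w2), (w4,w1,w5), (w4,w1,w6), (w4,w1,w7), (w5,w0,w1), (w6,w0,w1), (w7,w2,w0), (w7,w2,w6), (w7,w5,w0).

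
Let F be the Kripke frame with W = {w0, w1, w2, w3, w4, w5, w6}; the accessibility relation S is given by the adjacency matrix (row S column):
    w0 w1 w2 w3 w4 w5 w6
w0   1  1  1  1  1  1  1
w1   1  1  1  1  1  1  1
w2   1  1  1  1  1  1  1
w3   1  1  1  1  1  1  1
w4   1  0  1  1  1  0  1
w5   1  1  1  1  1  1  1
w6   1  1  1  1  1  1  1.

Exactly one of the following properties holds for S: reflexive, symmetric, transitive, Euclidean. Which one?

Reflexive: yes — every world is S-related to itself.
Symmetric: no — w1 S w4 but not w4 S w1.
Transitive: no — w4 S w0 and w0 S w1, but not w4 S w1.
Euclidean: no — w0 S w4 and w0 S w1, but not w4 S w1.
Only reflexive holds.

reflexive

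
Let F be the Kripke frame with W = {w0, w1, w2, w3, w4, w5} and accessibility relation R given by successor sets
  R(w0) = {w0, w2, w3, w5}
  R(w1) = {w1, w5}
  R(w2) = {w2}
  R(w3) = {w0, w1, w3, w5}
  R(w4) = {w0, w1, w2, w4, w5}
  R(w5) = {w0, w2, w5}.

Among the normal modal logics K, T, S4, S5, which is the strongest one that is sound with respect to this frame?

Reflexive (axiom T): yes — every world is R-related to itself.
Transitive (axiom 4): no — w0 R w3 and w3 R w1, but not w0 R w1.
Euclidean (axiom 5): no — w0 R w2 and w0 R w3, but not w2 R w3.
So F validates K, T; S4 would additionally require R to be transitive. The strongest is T.

T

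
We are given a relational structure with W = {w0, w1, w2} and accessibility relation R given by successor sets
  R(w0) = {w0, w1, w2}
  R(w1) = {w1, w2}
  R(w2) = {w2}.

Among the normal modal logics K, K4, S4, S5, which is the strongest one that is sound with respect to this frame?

Transitive (axiom 4): yes — every two-step R-path is closed by a direct edge.
Reflexive (axiom T): yes — every world is R-related to itself.
Euclidean (axiom 5): no — w0 R w2 and w0 R w1, but not w2 R w1.
So F validates K, K4, S4; S5 would additionally require R to be Euclidean. The strongest is S4.

S4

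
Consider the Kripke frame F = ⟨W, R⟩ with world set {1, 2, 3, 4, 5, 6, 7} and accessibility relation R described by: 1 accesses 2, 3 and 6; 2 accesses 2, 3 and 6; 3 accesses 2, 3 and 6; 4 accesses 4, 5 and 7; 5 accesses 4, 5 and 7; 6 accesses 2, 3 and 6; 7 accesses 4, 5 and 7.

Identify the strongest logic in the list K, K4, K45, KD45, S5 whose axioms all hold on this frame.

Transitive (axiom 4): yes — every two-step R-path is closed by a direct edge.
Euclidean (axiom 5): yes — any two successors of a common world are R-related.
Serial (axiom D): yes — every world has a successor (e.g. 1 R 2).
Reflexive (axiom T): no — 1 is not related to itself.
So F validates K, K4, K45, KD45; S5 would additionally require R to be reflexive. The strongest is KD45.

KD45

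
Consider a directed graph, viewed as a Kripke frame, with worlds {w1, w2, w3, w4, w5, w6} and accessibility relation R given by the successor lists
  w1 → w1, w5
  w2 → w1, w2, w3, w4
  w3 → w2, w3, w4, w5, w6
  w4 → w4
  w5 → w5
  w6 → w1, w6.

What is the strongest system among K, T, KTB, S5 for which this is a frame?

T

Reflexive (axiom T): yes — every world is R-related to itself.
Symmetric (axiom B): no — w1 R w5 but not w5 R w1.
Euclidean (axiom 5): no — w2 R w1 and w2 R w3, but not w1 R w3.
So F validates K, T; KTB would additionally require R to be symmetric. The strongest is T.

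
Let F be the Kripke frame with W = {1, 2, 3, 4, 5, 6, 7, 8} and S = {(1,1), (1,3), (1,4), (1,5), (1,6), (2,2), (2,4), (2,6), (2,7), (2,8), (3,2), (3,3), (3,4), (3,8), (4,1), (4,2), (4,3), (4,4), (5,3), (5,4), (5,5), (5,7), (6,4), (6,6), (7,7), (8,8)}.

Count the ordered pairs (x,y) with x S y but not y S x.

12

Enumerating: (1,3), (1,5), (1,6), (2,6), (2,7), (2,8), (3,2), (3,8), (5,3), (5,4), (5,7), (6,4).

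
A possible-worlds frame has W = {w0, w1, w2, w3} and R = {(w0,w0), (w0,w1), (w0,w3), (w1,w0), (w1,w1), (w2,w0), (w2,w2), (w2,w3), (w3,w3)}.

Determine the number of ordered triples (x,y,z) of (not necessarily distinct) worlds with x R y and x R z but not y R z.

6

Enumerating: (w0,w1,w3), (w0,w3,w0), (w0,w3,w1), (w2,w0,w2), (w2,w3,w0), (w2,w3,w2).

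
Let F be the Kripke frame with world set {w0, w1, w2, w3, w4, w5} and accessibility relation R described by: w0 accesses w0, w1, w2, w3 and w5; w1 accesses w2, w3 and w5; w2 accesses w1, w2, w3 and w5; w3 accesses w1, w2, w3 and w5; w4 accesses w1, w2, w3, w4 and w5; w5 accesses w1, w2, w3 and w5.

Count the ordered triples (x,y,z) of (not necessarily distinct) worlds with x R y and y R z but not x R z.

Enumerating: (w1,w2,w1), (w1,w3,w1), (w1,w5,w1).

3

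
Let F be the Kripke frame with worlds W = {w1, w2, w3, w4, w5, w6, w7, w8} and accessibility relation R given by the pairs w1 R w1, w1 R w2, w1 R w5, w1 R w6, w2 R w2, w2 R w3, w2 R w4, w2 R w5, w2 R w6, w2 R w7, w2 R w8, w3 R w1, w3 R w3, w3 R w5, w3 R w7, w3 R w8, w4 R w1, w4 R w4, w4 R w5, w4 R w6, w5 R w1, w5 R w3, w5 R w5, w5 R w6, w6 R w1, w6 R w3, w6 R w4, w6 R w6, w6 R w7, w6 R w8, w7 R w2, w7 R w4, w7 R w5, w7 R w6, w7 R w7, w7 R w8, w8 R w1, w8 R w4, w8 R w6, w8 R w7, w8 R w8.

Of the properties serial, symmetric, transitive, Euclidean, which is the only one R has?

Serial: yes — every world has a successor (e.g. w1 R w1).
Symmetric: no — w1 R w2 but not w2 R w1.
Transitive: no — w1 R w2 and w2 R w3, but not w1 R w3.
Euclidean: no — w1 R w5 and w1 R w2, but not w5 R w2.
Only serial holds.

serial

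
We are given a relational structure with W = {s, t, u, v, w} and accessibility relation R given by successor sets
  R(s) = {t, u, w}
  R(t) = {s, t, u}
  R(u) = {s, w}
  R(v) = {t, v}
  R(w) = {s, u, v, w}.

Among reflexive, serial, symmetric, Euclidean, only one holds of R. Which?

Reflexive: no — s is not related to itself.
Serial: yes — every world has a successor (e.g. s R t).
Symmetric: no — t R u but not u R t.
Euclidean: no — s R t and s R w, but not t R w.
Only serial holds.

serial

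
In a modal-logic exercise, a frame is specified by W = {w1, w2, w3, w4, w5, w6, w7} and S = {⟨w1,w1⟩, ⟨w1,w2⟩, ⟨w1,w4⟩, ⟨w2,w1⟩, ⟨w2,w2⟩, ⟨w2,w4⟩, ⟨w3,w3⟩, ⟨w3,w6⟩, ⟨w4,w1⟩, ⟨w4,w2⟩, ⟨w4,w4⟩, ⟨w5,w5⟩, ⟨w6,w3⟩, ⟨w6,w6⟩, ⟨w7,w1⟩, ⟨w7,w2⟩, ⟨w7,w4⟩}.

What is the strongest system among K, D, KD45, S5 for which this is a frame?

Serial (axiom D): yes — every world has a successor (e.g. w1 S w1).
Euclidean (axiom 5): yes — any two successors of a common world are S-related.
Transitive (axiom 4): yes — every two-step S-path is closed by a direct edge.
Reflexive (axiom T): no — w7 is not related to itself.
So F validates K, D, KD45; S5 would additionally require S to be reflexive. The strongest is KD45.

KD45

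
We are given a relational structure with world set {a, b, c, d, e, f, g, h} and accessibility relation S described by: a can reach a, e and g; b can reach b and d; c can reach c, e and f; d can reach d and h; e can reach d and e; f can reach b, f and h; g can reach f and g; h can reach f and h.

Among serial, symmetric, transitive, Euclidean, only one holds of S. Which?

serial

Serial: yes — every world has a successor (e.g. a S a).
Symmetric: no — a S e but not e S a.
Transitive: no — a S e and e S d, but not a S d.
Euclidean: no — a S e and a S g, but not e S g.
Only serial holds.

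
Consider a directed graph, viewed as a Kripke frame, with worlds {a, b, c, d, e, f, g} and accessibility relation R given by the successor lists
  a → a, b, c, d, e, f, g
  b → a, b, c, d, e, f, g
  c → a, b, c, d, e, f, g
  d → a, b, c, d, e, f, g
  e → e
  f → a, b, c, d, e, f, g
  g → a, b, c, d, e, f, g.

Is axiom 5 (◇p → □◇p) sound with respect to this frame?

No

By correspondence theory, 5 is valid on a frame iff R is Euclidean.
Euclidean: no — a R e and a R b, but not e R b.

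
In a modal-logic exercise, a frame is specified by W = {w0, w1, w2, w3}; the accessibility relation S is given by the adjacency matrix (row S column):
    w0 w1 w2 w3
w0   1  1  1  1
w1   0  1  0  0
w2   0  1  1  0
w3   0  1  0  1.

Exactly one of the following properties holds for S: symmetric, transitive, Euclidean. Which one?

Symmetric: no — w0 S w1 but not w1 S w0.
Transitive: yes — every two-step S-path is closed by a direct edge.
Euclidean: no — w0 S w1 and w0 S w2, but not w1 S w2.
Only transitive holds.

transitive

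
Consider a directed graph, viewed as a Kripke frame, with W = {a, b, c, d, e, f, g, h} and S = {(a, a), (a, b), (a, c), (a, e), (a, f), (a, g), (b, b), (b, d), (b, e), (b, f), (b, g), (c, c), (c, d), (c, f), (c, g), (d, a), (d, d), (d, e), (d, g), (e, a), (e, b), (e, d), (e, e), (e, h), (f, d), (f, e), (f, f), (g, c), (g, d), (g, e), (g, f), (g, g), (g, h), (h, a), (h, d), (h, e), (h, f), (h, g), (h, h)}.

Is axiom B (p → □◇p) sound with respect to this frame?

By correspondence theory, B is valid on a frame iff S is symmetric.
Symmetric: no — a S b but not b S a.

No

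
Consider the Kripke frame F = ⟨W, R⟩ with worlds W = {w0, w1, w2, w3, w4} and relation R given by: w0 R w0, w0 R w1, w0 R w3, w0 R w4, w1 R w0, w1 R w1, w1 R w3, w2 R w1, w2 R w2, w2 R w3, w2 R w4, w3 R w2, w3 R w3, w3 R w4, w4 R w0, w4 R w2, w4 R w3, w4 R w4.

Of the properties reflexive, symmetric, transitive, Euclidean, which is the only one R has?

Reflexive: yes — every world is R-related to itself.
Symmetric: no — w0 R w3 but not w3 R w0.
Transitive: no — w0 R w3 and w3 R w2, but not w0 R w2.
Euclidean: no — w0 R w1 and w0 R w4, but not w1 R w4.
Only reflexive holds.

reflexive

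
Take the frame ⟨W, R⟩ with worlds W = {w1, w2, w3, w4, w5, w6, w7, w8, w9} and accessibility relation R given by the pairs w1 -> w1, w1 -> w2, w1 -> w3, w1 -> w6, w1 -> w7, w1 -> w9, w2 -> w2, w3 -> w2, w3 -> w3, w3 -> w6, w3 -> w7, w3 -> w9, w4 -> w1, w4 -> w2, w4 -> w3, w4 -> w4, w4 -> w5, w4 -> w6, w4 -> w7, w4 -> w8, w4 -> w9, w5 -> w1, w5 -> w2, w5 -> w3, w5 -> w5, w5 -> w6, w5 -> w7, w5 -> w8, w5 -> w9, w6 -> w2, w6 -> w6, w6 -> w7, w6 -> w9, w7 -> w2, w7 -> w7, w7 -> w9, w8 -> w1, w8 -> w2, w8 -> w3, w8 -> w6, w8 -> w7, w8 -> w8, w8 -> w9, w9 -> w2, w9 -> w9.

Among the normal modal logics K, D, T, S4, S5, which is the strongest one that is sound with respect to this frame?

S4

Serial (axiom D): yes — every world has a successor (e.g. w1 R w1).
Reflexive (axiom T): yes — every world is R-related to itself.
Transitive (axiom 4): yes — every two-step R-path is closed by a direct edge.
Euclidean (axiom 5): no — w1 R w2 and w1 R w3, but not w2 R w3.
So F validates K, D, T, S4; S5 would additionally require R to be Euclidean. The strongest is S4.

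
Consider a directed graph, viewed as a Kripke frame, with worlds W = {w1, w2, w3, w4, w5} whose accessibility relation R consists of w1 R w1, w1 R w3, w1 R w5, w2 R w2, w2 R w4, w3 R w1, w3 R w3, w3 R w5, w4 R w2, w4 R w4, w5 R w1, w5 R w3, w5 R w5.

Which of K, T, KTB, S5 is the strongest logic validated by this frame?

Reflexive (axiom T): yes — every world is R-related to itself.
Symmetric (axiom B): yes — every pair in R has its reverse in R.
Euclidean (axiom 5): yes — any two successors of a common world are R-related.
So F validates K, T, KTB, S5. The strongest is S5.

S5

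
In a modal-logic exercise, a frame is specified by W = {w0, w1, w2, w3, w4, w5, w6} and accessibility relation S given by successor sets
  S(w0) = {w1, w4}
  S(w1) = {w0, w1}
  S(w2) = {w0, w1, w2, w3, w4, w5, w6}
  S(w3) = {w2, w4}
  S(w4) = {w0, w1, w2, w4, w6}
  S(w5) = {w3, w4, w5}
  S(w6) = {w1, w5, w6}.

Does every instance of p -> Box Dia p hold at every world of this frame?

Axiom B corresponds to the accessibility relation being symmetric.
Symmetric: no — w2 S w0 but not w0 S w2.

No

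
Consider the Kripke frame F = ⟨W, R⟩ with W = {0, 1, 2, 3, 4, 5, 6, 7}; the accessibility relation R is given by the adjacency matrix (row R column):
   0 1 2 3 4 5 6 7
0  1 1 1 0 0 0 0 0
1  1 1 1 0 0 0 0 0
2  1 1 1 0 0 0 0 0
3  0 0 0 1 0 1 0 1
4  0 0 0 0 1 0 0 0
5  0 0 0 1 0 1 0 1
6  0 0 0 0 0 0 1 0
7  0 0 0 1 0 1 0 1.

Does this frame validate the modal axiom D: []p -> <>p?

Yes

Axiom D corresponds to the accessibility relation being serial.
Serial: yes — every world has a successor (e.g. 0 R 0).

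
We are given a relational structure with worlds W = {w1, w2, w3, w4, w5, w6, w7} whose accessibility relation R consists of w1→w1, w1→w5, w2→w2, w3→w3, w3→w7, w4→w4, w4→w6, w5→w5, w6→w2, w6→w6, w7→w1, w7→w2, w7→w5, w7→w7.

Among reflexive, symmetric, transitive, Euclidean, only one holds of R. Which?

Reflexive: yes — every world is R-related to itself.
Symmetric: no — w1 R w5 but not w5 R w1.
Transitive: no — w3 R w7 and w7 R w1, but not w3 R w1.
Euclidean: no — w7 R w1 and w7 R w2, but not w1 R w2.
Only reflexive holds.

reflexive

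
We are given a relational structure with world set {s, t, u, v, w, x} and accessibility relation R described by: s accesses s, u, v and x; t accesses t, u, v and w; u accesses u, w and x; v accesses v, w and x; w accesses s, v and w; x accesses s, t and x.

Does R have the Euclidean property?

No

Euclidean: no — s R u and s R v, but not u R v.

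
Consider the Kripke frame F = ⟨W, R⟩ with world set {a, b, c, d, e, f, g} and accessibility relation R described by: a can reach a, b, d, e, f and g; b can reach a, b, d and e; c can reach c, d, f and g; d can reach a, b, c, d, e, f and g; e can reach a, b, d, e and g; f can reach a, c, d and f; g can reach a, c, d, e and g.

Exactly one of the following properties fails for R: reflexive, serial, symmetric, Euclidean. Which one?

Reflexive: yes — every world is R-related to itself.
Serial: yes — every world has a successor (e.g. a R a).
Symmetric: yes — every pair in R has its reverse in R.
Euclidean: no — a R b and a R f, but not b R f.
Only Euclidean fails.

Euclidean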